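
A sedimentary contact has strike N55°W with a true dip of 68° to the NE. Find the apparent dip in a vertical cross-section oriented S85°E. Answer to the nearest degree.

51°

The strike is N55°W and the section trends S85°E; the acute angle between them is β = 30°.
tan α = tan 68° × sin 30° = 2.4751 × 0.5000 = 1.2375
α = arctan(1.2375) = 51.06°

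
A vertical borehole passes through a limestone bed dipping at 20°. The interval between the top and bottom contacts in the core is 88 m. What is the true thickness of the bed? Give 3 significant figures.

82.7 m

True thickness t = h · cos(dip) = 88 × cos 20°
t = 88 × 0.9397 = 82.693 m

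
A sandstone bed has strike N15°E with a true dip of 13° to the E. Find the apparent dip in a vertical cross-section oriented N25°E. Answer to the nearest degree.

2°

The strike is N15°E and the section trends N25°E; the acute angle between them is β = 10°.
tan α = tan 13° × sin 10° = 0.2309 × 0.1736 = 0.0401
α = arctan(0.0401) = 2.30°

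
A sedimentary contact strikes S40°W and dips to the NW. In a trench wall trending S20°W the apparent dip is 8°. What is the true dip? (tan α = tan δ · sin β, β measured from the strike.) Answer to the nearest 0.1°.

22.3°

β = acute angle between strike S40°W and section S20°W = 20°.
tan(true dip) = tan 8° / sin 20° = 0.4109
true dip = arctan 0.4109 = 22.34°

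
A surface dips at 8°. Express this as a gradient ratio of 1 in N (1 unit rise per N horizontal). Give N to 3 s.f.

1 : N means tan θ = 1/N, so N = 1/tan 8° = 1/0.1405

1 in 7.12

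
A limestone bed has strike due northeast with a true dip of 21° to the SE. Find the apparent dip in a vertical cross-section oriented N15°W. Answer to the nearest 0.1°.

18.4°

The section lies 60° from the strike.
tan(apparent dip) = tan 21° · sin 60° = 0.3324
apparent dip = arctan 0.3324 = 18.39°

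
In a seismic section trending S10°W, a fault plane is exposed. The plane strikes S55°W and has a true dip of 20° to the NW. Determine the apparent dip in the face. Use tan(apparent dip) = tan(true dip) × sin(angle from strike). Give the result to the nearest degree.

14°

The strike is S55°W and the section trends S10°W; the acute angle between them is β = 45°.
tan(apparent dip) = tan 20° · sin 45° = 0.2574
α = arctan(0.2574) = 14.43°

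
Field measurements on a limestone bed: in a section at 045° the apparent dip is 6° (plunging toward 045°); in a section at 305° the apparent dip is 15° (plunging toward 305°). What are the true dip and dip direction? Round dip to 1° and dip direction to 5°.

Each apparent-dip line lies in the plane. As unit vectors (x east, y north, z up), v₁ plunges 6°→045° and v₂ plunges 15°→305°.
The plane normal is n = v₁ × v₂ ∝ (-0.124, 0.265, 0.946).
True dip = arccos(n_z / |n|) = arccos(0.9554) = 17.2°.
Dip direction = atan2(-0.124, 0.265) = 335° (azimuth of n's horizontal projection).

true dip 17°, dip direction 335°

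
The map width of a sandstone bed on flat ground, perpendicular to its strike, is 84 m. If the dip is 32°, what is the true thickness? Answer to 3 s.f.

True thickness t = w · sin(dip) = 84 × sin 32°
t = 84 × 0.5299 = 44.513 m

44.5 m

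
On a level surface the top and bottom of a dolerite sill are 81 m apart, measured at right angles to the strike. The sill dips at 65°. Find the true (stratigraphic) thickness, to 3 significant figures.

True thickness t = w · sin(dip) = 81 × sin 65°
t = 81 × 0.9063 = 73.411 m

73.4 m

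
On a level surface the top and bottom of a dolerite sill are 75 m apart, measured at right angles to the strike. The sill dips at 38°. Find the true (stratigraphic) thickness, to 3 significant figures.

46.2 m

True thickness t = w · sin(dip) = 75 × sin 38°
t = 75 × 0.6157 = 46.175 m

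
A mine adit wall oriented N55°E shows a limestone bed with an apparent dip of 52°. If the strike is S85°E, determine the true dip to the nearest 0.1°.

The section is 40° from the strike.
tan(true dip) = tan 52° / sin 40° = 1.9912
δ = arctan(1.9912) = 63.33°

63.3°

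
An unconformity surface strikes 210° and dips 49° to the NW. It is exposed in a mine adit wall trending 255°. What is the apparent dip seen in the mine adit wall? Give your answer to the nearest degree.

39°

The section lies 45° from the strike.
tan(apparent dip) = tan 49° · sin 45° = 0.8134
apparent dip = arctan 0.8134 = 39.13°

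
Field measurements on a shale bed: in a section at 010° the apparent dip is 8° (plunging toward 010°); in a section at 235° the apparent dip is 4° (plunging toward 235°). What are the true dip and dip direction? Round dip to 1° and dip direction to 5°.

true dip 16°, dip direction 310°

Represent each trace as a vector plunging at its apparent dip toward its trend (east-north-up frame): v₁ = (0.172, 0.975, -0.139), v₂ = (-0.817, -0.572, -0.070).
Cross product v₁ × v₂ gives the pole to the plane: n ∝ (-0.148, 0.126, 0.699).
True dip = arccos(n_z / |n|) = arccos(0.9636) = 15.5°.
The horizontal component of n points toward azimuth atan2(n_x, n_y) = 310°, the dip direction.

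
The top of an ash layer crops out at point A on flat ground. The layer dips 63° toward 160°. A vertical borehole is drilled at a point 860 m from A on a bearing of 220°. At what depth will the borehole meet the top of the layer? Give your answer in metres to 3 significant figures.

844 m

The hole lies 60° from the dip direction, so the down-dip offset is 860 × cos 60° = 430.00 m.
Depth = down-dip offset × tan(dip) = 430.00 × tan 63° = 430.00 × 1.9626
Depth = 843.92 m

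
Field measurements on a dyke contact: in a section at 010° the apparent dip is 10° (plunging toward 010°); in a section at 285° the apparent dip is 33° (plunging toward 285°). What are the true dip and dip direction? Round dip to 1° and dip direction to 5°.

true dip 33°, dip direction 295°

The two traces are lines in the plane: v₁ = (sin 10°·cos 10°, cos 10°·cos 10°, −sin 10°), v₂ = (sin 285°·cos 33°, cos 285°·cos 33°, −sin 33°).
Cross product v₁ × v₂ gives the pole to the plane: n ∝ (-0.491, 0.234, 0.823).
Dip δ = arctan(|n_h|/n_z) = arctan(0.543/0.823) = 33.4°.
The horizontal component of n points toward azimuth atan2(n_x, n_y) = 295°, the dip direction.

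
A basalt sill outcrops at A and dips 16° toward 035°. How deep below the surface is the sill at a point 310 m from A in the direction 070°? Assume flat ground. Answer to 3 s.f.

72.8 m

The hole lies 35° from the dip direction, so the down-dip offset is 310 × cos 35° = 253.94 m.
Depth = down-dip offset × tan(dip) = 253.94 × tan 16° = 253.94 × 0.2867
Depth = 72.82 m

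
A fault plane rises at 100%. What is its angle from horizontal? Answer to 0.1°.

tan θ = 100/100 = 1.0000
θ = arctan(1.0000) = 45.00°

45.0°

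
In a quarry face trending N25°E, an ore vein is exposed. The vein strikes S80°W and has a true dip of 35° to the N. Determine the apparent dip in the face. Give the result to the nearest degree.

Angle between strike (S80°W) and section (N25°E): β = 55°.
tan α = tan 35° × sin 55° = 0.7002 × 0.8192 = 0.5736
apparent dip = arctan 0.5736 = 29.84°

30°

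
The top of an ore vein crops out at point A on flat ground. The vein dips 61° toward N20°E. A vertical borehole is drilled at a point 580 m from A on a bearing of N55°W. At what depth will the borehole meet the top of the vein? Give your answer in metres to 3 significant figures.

271 m

The hole lies 75° from the dip direction, so the down-dip offset is 580 × cos 75° = 150.12 m.
Depth = down-dip offset × tan(dip) = 150.12 × tan 61° = 150.12 × 1.8040
Depth = 270.81 m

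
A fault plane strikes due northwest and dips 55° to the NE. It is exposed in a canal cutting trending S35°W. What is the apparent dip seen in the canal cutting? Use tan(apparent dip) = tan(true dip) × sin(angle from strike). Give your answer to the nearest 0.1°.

54.6°

The strike is due northwest and the section trends S35°W; the acute angle between them is β = 80°.
tan α = tan 55° × sin 80° = 1.4281 × 0.9848 = 1.4065
apparent dip = arctan 1.4065 = 54.59°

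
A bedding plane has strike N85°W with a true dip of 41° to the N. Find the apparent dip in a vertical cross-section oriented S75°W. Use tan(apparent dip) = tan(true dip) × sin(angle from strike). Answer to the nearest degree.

17°

The section lies 20° from the strike.
tan(apparent dip) = tan 41° · sin 20° = 0.2973
apparent dip = arctan 0.2973 = 16.56°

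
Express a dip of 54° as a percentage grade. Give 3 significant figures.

grade % = 100 × tan 54° = 100 × 1.3764

138%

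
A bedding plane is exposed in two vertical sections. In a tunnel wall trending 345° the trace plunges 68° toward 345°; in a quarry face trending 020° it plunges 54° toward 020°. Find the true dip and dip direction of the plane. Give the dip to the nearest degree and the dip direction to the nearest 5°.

true dip 70°, dip direction 320°

Represent each trace as a vector plunging at its apparent dip toward its trend (east-north-up frame): v₁ = (-0.097, 0.362, -0.927), v₂ = (0.201, 0.552, -0.809).
The plane normal is n = v₁ × v₂ ∝ (-0.219, 0.265, 0.126).
tan δ = √(n_x²+n_y²)/n_z = 0.344/0.126, so δ = 69.8°.
Dip direction = atan2(-0.219, 0.265) = 320° (azimuth of n's horizontal projection).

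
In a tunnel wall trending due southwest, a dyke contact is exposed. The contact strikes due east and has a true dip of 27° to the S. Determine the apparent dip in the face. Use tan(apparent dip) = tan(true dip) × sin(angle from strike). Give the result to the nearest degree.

The section lies 45° from the strike.
tan(apparent dip) = tan 27° · sin 45° = 0.3603
α = arctan(0.3603) = 19.81°

20°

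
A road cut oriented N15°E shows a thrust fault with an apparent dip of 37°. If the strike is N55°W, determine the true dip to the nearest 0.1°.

The section is 70° from the strike.
tan(true dip) = tan 37° / sin 70° = 0.8019
δ = arctan(0.8019) = 38.73°

38.7°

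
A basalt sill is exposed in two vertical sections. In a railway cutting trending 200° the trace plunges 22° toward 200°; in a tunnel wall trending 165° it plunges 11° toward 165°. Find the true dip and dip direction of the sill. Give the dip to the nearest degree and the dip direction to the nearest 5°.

The two traces are lines in the plane: v₁ = (sin 200°·cos 22°, cos 200°·cos 22°, −sin 22°), v₂ = (sin 165°·cos 11°, cos 165°·cos 11°, −sin 11°).
The plane normal is n = v₁ × v₂ ∝ (-0.189, -0.156, 0.522).
tan δ = √(n_x²+n_y²)/n_z = 0.245/0.522, so δ = 25.1°.
Dip direction = atan2(-0.189, -0.156) = 231° (azimuth of n's horizontal projection).

true dip 25°, dip direction 230°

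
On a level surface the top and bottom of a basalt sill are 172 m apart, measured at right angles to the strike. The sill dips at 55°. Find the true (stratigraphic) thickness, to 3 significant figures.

True thickness t = w · sin(dip) = 172 × sin 55°
t = 172 × 0.8192 = 140.894 m

141 m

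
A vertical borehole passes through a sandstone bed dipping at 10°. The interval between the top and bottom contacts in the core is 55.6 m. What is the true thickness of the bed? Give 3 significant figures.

True thickness t = h · cos(dip) = 55.6 × cos 10°
t = 55.6 × 0.9848 = 54.755 m

54.8 m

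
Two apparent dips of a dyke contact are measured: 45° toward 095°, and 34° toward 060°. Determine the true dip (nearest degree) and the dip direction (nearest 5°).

Represent each trace as a vector plunging at its apparent dip toward its trend (east-north-up frame): v₁ = (0.704, -0.062, -0.707), v₂ = (0.718, 0.415, -0.559).
n = v₁ × v₂ = (0.328, -0.114, 0.336) (taken with n_z > 0).
tan δ = √(n_x²+n_y²)/n_z = 0.347/0.336, so δ = 45.9°.
Dip direction = azimuth of (n_x, n_y) = atan2(0.328, -0.114) = 109°.

true dip 46°, dip direction 110°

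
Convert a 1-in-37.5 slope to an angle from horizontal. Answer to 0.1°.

tan θ = 1/37.5 = 0.0267
θ = arctan(0.0267) = 1.53°

1.5°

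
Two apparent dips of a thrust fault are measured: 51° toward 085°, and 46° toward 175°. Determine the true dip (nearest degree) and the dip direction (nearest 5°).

The two traces are lines in the plane: v₁ = (sin 85°·cos 51°, cos 85°·cos 51°, −sin 51°), v₂ = (sin 175°·cos 46°, cos 175°·cos 46°, −sin 46°).
Cross product v₁ × v₂ gives the pole to the plane: n ∝ (0.577, -0.404, 0.437).
True dip = arccos(n_z / |n|) = arccos(0.5272) = 58.2°.
Dip direction = azimuth of (n_x, n_y) = atan2(0.577, -0.404) = 125°.

true dip 58°, dip direction 125°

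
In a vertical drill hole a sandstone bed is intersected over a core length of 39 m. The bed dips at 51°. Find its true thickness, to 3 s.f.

True thickness t = h · cos(dip) = 39 × cos 51°
t = 39 × 0.6293 = 24.543 m

24.5 m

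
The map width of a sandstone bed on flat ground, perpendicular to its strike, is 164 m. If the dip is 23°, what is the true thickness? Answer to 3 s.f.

True thickness t = w · sin(dip) = 164 × sin 23°
t = 164 × 0.3907 = 64.080 m

64.1 m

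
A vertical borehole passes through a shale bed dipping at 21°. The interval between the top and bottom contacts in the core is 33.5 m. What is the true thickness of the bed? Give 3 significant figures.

True thickness t = h · cos(dip) = 33.5 × cos 21°
t = 33.5 × 0.9336 = 31.275 m

31.3 m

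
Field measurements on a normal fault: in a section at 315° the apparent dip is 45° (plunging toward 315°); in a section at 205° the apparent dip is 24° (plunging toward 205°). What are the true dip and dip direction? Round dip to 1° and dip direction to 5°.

Each apparent-dip line lies in the plane. As unit vectors (x east, y north, z up), v₁ plunges 45°→315° and v₂ plunges 24°→205°.
The plane normal is n = v₁ × v₂ ∝ (-0.789, 0.070, 0.607).
True dip = arccos(n_z / |n|) = arccos(0.6084) = 52.5°.
Dip direction = atan2(-0.789, 0.070) = 275° (azimuth of n's horizontal projection).

true dip 53°, dip direction 275°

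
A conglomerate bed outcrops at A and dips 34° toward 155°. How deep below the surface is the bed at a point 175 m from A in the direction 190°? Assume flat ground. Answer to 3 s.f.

96.7 m

The hole lies 35° from the dip direction, so the down-dip offset is 175 × cos 35° = 143.35 m.
Depth = down-dip offset × tan(dip) = 143.35 × tan 34° = 143.35 × 0.6745
Depth = 96.69 m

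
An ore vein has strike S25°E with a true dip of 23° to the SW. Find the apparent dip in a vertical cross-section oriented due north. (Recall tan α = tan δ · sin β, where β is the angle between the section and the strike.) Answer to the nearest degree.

10°

The section lies 25° from the strike.
tan α = tan 23° × sin 25° = 0.4245 × 0.4226 = 0.1794
apparent dip = arctan 0.1794 = 10.17°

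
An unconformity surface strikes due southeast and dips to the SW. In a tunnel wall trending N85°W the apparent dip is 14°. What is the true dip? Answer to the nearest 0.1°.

The section is 40° from the strike.
tan(true dip) = tan 14° / sin 40° = 0.3879
δ = arctan(0.3879) = 21.20°

21.2°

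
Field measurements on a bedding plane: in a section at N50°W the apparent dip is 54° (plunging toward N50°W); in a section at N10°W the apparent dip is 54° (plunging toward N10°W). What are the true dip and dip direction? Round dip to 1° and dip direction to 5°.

true dip 56°, dip direction 330°

Each apparent-dip line lies in the plane. As unit vectors (x east, y north, z up), v₁ plunges 54°→N50°W and v₂ plunges 54°→N10°W.
The plane normal is n = v₁ × v₂ ∝ (-0.163, 0.282, 0.222).
tan δ = √(n_x²+n_y²)/n_z = 0.325/0.222, so δ = 55.7°.
Dip direction = azimuth of (n_x, n_y) = atan2(-0.163, 0.282) = 330°.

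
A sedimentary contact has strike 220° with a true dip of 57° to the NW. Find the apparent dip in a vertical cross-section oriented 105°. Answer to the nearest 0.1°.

54.4°

The section lies 65° from the strike.
tan α = tan 57° × sin 65° = 1.5399 × 0.9063 = 1.3956
α = arctan(1.3956) = 54.38°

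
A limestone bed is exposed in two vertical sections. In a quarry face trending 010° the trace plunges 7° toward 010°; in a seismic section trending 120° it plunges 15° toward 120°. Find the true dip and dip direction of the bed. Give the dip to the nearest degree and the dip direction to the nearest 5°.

true dip 19°, dip direction 080°

The two traces are lines in the plane: v₁ = (sin 10°·cos 7°, cos 10°·cos 7°, −sin 7°), v₂ = (sin 120°·cos 15°, cos 120°·cos 15°, −sin 15°).
The plane normal is n = v₁ × v₂ ∝ (0.312, 0.057, 0.901).
tan δ = √(n_x²+n_y²)/n_z = 0.317/0.901, so δ = 19.4°.
Dip direction = atan2(0.312, 0.057) = 80° (azimuth of n's horizontal projection).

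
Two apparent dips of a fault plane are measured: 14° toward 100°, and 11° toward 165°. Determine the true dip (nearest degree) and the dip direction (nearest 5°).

Represent each trace as a vector plunging at its apparent dip toward its trend (east-north-up frame): v₁ = (0.956, -0.168, -0.242), v₂ = (0.254, -0.948, -0.191).
Cross product v₁ × v₂ gives the pole to the plane: n ∝ (0.197, -0.121, 0.863).
Dip δ = arctan(|n_h|/n_z) = arctan(0.231/0.863) = 15.0°.
Dip direction = atan2(0.197, -0.121) = 121° (azimuth of n's horizontal projection).

true dip 15°, dip direction 120°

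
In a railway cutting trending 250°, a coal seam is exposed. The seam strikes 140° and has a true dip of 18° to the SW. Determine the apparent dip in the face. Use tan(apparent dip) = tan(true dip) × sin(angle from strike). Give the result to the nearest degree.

17°

The section lies 70° from the strike.
tan α = tan 18° × sin 70° = 0.3249 × 0.9397 = 0.3053
α = arctan(0.3053) = 16.98°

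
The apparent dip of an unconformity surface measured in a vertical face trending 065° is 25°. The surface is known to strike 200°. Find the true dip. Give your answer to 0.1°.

33.4°

β = acute angle between strike 200° and section 065° = 45°.
tan(true dip) = tan 25° / sin 45° = 0.6595
true dip = arctan 0.6595 = 33.40°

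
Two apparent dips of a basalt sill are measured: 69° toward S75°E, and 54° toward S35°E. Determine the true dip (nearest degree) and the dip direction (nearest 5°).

true dip 70°, dip direction 085°

Each apparent-dip line lies in the plane. As unit vectors (x east, y north, z up), v₁ plunges 69°→S75°E and v₂ plunges 54°→S35°E.
n = v₁ × v₂ = (0.374, 0.035, 0.135) (taken with n_z > 0).
tan δ = √(n_x²+n_y²)/n_z = 0.376/0.135, so δ = 70.2°.
Dip direction = azimuth of (n_x, n_y) = atan2(0.374, 0.035) = 85°.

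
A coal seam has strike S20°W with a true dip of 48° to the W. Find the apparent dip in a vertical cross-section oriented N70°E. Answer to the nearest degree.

40°

The strike is S20°W and the section trends N70°E; the acute angle between them is β = 50°.
tan α = tan 48° × sin 50° = 1.1106 × 0.7660 = 0.8508
α = arctan(0.8508) = 40.39°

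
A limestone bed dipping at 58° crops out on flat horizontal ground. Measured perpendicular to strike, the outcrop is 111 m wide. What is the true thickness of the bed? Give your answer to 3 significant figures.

True thickness t = w · sin(dip) = 111 × sin 58°
t = 111 × 0.8480 = 94.133 m

94.1 m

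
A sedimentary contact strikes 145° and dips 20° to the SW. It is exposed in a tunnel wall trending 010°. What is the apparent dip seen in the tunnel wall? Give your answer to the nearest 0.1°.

Angle between strike (145°) and section (010°): β = 45°.
tan α = tan 20° × sin 45° = 0.3640 × 0.7071 = 0.2574
α = arctan(0.2574) = 14.43°

14.4°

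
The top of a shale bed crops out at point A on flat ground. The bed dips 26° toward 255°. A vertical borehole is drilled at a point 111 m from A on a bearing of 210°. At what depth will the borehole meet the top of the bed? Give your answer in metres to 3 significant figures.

38.3 m

The hole lies 45° from the dip direction, so the down-dip offset is 111 × cos 45° = 78.49 m.
Depth = down-dip offset × tan(dip) = 78.49 × tan 26° = 78.49 × 0.4877
Depth = 38.28 m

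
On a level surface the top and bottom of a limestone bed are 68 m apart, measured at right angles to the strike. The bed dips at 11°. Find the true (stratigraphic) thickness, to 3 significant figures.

13.0 m

True thickness t = w · sin(dip) = 68 × sin 11°
t = 68 × 0.1908 = 12.975 m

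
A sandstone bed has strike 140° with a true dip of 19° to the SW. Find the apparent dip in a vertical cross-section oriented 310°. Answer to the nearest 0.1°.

3.4°

The strike is 140° and the section trends 310°; the acute angle between them is β = 10°.
tan(apparent dip) = tan 19° · sin 10° = 0.0598
apparent dip = arctan 0.0598 = 3.42°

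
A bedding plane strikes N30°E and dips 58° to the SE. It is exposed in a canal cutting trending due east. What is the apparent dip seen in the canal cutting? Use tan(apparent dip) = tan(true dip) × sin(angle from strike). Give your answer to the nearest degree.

Angle between strike (N30°E) and section (due east): β = 60°.
tan(apparent dip) = tan 58° · sin 60° = 1.3859
α = arctan(1.3859) = 54.19°

54°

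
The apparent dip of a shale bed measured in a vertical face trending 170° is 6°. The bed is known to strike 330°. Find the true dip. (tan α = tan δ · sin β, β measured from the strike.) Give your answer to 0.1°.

17.1°

β = acute angle between strike 330° and section 170° = 20°.
tan(true dip) = tan 6° / sin 20° = 0.3073
true dip = arctan 0.3073 = 17.08°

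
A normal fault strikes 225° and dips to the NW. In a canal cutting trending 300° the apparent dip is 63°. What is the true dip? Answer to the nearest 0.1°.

63.8°

β = acute angle between strike 225° and section 300° = 75°.
tan(true dip) = tan 63° / sin 75° = 2.0318
δ = arctan(2.0318) = 63.80°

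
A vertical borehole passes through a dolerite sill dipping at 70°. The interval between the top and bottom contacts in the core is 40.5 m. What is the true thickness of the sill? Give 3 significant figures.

13.9 m

True thickness t = h · cos(dip) = 40.5 × cos 70°
t = 40.5 × 0.3420 = 13.852 m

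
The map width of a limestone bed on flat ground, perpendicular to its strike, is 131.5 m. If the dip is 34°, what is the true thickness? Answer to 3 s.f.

True thickness t = w · sin(dip) = 131.5 × sin 34°
t = 131.5 × 0.5592 = 73.534 m

73.5 m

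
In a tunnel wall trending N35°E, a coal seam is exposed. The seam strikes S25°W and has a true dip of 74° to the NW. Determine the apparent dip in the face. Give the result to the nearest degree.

31°

The section lies 10° from the strike.
tan(apparent dip) = tan 74° · sin 10° = 0.6056
apparent dip = arctan 0.6056 = 31.20°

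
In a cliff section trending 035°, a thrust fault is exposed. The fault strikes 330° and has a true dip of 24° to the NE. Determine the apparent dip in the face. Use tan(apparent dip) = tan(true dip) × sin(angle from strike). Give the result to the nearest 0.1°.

The section lies 65° from the strike.
tan α = tan 24° × sin 65° = 0.4452 × 0.9063 = 0.4035
apparent dip = arctan 0.4035 = 21.97°

22.0°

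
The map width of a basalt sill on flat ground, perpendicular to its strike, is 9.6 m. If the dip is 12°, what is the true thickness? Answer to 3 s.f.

True thickness t = w · sin(dip) = 9.6 × sin 12°
t = 9.6 × 0.2079 = 1.996 m

2.00 m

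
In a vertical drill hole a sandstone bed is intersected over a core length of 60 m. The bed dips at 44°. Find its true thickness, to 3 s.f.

43.2 m

True thickness t = h · cos(dip) = 60 × cos 44°
t = 60 × 0.7193 = 43.160 m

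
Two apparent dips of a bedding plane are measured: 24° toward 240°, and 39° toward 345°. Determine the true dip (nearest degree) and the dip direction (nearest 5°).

Represent each trace as a vector plunging at its apparent dip toward its trend (east-north-up frame): v₁ = (-0.791, -0.457, -0.407), v₂ = (-0.201, 0.751, -0.629).
n = v₁ × v₂ = (-0.593, 0.416, 0.686) (taken with n_z > 0).
Dip δ = arctan(|n_h|/n_z) = arctan(0.724/0.686) = 46.6°.
The horizontal component of n points toward azimuth atan2(n_x, n_y) = 305°, the dip direction.

true dip 47°, dip direction 305°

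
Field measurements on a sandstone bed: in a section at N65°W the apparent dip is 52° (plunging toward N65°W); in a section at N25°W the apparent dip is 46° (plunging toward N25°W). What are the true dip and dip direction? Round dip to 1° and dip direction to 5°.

true dip 52°, dip direction 300°

Represent each trace as a vector plunging at its apparent dip toward its trend (east-north-up frame): v₁ = (-0.558, 0.260, -0.788), v₂ = (-0.294, 0.630, -0.719).
n = v₁ × v₂ = (-0.309, 0.170, 0.275) (taken with n_z > 0).
True dip = arccos(n_z / |n|) = arccos(0.6148) = 52.1°.
Dip direction = azimuth of (n_x, n_y) = atan2(-0.309, 0.170) = 299°.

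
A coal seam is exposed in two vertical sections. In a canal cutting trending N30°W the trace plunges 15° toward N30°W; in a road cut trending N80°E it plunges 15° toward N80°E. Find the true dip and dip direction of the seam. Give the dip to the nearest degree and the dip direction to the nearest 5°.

Each apparent-dip line lies in the plane. As unit vectors (x east, y north, z up), v₁ plunges 15°→N30°W and v₂ plunges 15°→N80°E.
n = v₁ × v₂ = (0.173, 0.371, 0.877) (taken with n_z > 0).
Dip δ = arctan(|n_h|/n_z) = arctan(0.410/0.877) = 25.0°.
Dip direction = atan2(0.173, 0.371) = 25° (azimuth of n's horizontal projection).

true dip 25°, dip direction 025°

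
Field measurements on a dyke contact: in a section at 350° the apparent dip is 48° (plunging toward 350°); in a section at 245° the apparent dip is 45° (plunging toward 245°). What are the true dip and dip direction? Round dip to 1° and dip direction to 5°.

true dip 60°, dip direction 300°

The two traces are lines in the plane: v₁ = (sin 350°·cos 48°, cos 350°·cos 48°, −sin 48°), v₂ = (sin 245°·cos 45°, cos 245°·cos 45°, −sin 45°).
The plane normal is n = v₁ × v₂ ∝ (-0.688, 0.394, 0.457).
True dip = arccos(n_z / |n|) = arccos(0.4994) = 60.0°.
Dip direction = atan2(-0.688, 0.394) = 300° (azimuth of n's horizontal projection).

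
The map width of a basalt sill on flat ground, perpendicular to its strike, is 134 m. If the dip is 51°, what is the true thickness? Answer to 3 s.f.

104 m

True thickness t = w · sin(dip) = 134 × sin 51°
t = 134 × 0.7771 = 104.138 m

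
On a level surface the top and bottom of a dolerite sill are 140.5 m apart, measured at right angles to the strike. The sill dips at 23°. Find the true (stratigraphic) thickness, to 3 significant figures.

True thickness t = w · sin(dip) = 140.5 × sin 23°
t = 140.5 × 0.3907 = 54.898 m

54.9 m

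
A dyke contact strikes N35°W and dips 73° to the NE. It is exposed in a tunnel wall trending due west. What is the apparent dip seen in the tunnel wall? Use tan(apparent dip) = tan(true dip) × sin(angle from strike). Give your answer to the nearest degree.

The strike is N35°W and the section trends due west; the acute angle between them is β = 55°.
tan(apparent dip) = tan 73° · sin 55° = 2.6793
α = arctan(2.6793) = 69.53°

70°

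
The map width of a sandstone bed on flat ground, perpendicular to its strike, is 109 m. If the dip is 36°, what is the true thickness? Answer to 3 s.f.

True thickness t = w · sin(dip) = 109 × sin 36°
t = 109 × 0.5878 = 64.069 m

64.1 m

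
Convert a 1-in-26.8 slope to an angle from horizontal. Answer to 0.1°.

2.1°

tan θ = 1/26.8 = 0.0373
θ = arctan(0.0373) = 2.14°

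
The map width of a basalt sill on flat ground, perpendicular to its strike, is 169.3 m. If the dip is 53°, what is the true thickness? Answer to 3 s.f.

135 m

True thickness t = w · sin(dip) = 169.3 × sin 53°
t = 169.3 × 0.7986 = 135.209 m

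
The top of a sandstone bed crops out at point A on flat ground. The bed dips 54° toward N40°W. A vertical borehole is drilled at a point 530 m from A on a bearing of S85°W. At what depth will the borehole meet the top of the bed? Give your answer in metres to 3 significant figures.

The hole lies 55° from the dip direction, so the down-dip offset is 530 × cos 55° = 304.00 m.
Depth = down-dip offset × tan(dip) = 304.00 × tan 54° = 304.00 × 1.3764
Depth = 418.41 m

418 m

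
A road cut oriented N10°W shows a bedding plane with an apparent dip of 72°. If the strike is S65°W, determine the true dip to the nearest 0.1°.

β = acute angle between strike S65°W and section N10°W = 75°.
tan δ = tan α / sin β = tan 72° / sin 75° = 3.0777 / 0.9659 = 3.1863
δ = arctan(3.1863) = 72.58°

72.6°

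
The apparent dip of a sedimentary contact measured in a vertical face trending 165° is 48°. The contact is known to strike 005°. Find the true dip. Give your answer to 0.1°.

β = acute angle between strike 005° and section 165° = 20°.
tan(true dip) = tan 48° / sin 20° = 3.2472
true dip = arctan 3.2472 = 72.88°

72.9°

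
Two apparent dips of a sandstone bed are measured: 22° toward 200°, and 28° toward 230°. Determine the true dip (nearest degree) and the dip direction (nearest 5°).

Each apparent-dip line lies in the plane. As unit vectors (x east, y north, z up), v₁ plunges 22°→200° and v₂ plunges 28°→230°.
Cross product v₁ × v₂ gives the pole to the plane: n ∝ (-0.196, -0.104, 0.409).
Dip δ = arctan(|n_h|/n_z) = arctan(0.222/0.409) = 28.5°.
Dip direction = azimuth of (n_x, n_y) = atan2(-0.196, -0.104) = 242°.

true dip 29°, dip direction 240°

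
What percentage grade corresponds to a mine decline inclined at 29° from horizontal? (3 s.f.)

grade % = 100 × tan 29° = 100 × 0.5543

55.4%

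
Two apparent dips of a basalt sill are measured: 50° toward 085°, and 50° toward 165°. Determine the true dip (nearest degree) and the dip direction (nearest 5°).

Each apparent-dip line lies in the plane. As unit vectors (x east, y north, z up), v₁ plunges 50°→085° and v₂ plunges 50°→165°.
n = v₁ × v₂ = (0.519, -0.363, 0.407) (taken with n_z > 0).
tan δ = √(n_x²+n_y²)/n_z = 0.633/0.407, so δ = 57.3°.
Dip direction = atan2(0.519, -0.363) = 125° (azimuth of n's horizontal projection).

true dip 57°, dip direction 125°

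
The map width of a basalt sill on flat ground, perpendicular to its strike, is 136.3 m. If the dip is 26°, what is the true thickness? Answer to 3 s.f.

True thickness t = w · sin(dip) = 136.3 × sin 26°
t = 136.3 × 0.4384 = 59.750 m

59.7 m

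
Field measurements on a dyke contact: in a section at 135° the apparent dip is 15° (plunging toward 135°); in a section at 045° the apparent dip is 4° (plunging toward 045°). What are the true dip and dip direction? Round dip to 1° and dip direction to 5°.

true dip 15°, dip direction 120°

Represent each trace as a vector plunging at its apparent dip toward its trend (east-north-up frame): v₁ = (0.683, -0.683, -0.259), v₂ = (0.705, 0.705, -0.070).
Cross product v₁ × v₂ gives the pole to the plane: n ∝ (0.230, -0.135, 0.964).
Dip δ = arctan(|n_h|/n_z) = arctan(0.267/0.964) = 15.5°.
The horizontal component of n points toward azimuth atan2(n_x, n_y) = 120°, the dip direction.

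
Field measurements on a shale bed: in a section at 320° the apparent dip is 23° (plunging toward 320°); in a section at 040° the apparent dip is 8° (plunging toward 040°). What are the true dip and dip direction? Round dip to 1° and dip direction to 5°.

true dip 23°, dip direction 330°

The two traces are lines in the plane: v₁ = (sin 320°·cos 23°, cos 320°·cos 23°, −sin 23°), v₂ = (sin 40°·cos 8°, cos 40°·cos 8°, −sin 8°).
n = v₁ × v₂ = (-0.198, 0.331, 0.898) (taken with n_z > 0).
True dip = arccos(n_z / |n|) = arccos(0.9187) = 23.3°.
The horizontal component of n points toward azimuth atan2(n_x, n_y) = 329°, the dip direction.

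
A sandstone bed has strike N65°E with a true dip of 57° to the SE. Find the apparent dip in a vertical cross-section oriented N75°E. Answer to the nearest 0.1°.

Angle between strike (N65°E) and section (N75°E): β = 10°.
tan α = tan 57° × sin 10° = 1.5399 × 0.1736 = 0.2674
apparent dip = arctan 0.2674 = 14.97°

15.0°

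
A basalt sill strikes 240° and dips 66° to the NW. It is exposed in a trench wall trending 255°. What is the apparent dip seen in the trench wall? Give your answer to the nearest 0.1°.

Angle between strike (240°) and section (255°): β = 15°.
tan α = tan 66° × sin 15° = 2.2460 × 0.2588 = 0.5813
apparent dip = arctan 0.5813 = 30.17°

30.2°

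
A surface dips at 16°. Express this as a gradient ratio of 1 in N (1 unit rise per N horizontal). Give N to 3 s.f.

1 in 3.49

1 : N means tan θ = 1/N, so N = 1/tan 16° = 1/0.2867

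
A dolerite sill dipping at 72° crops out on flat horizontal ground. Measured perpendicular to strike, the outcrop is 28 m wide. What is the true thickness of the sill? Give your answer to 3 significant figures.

26.6 m

True thickness t = w · sin(dip) = 28 × sin 72°
t = 28 × 0.9511 = 26.630 m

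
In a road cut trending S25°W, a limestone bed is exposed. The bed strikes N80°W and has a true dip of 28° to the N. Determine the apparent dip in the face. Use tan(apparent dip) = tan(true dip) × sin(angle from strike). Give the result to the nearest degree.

27°

The section lies 75° from the strike.
tan α = tan 28° × sin 75° = 0.5317 × 0.9659 = 0.5136
α = arctan(0.5136) = 27.18°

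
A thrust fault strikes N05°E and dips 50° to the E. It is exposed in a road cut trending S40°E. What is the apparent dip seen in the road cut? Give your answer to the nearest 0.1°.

40.1°

The section lies 45° from the strike.
tan α = tan 50° × sin 45° = 1.1918 × 0.7071 = 0.8427
α = arctan(0.8427) = 40.12°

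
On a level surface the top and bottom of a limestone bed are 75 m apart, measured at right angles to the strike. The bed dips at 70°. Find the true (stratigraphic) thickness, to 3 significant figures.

70.5 m

True thickness t = w · sin(dip) = 75 × sin 70°
t = 75 × 0.9397 = 70.477 m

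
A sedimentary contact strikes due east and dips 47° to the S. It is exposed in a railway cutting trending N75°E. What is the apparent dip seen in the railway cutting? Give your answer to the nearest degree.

The strike is due east and the section trends N75°E; the acute angle between them is β = 15°.
tan(apparent dip) = tan 47° · sin 15° = 0.2775
α = arctan(0.2775) = 15.51°

16°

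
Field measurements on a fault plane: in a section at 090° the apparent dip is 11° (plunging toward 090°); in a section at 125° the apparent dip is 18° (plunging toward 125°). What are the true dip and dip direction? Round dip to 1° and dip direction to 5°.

true dip 19°, dip direction 145°

The two traces are lines in the plane: v₁ = (sin 90°·cos 11°, cos 90°·cos 11°, −sin 11°), v₂ = (sin 125°·cos 18°, cos 125°·cos 18°, −sin 18°).
The plane normal is n = v₁ × v₂ ∝ (0.104, -0.155, 0.535).
Dip δ = arctan(|n_h|/n_z) = arctan(0.186/0.535) = 19.2°.
The horizontal component of n points toward azimuth atan2(n_x, n_y) = 146°, the dip direction.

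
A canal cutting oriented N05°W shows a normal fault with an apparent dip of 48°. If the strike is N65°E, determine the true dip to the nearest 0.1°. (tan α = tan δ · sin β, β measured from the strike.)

β = acute angle between strike N65°E and section N05°W = 70°.
tan δ = tan α / sin β = tan 48° / sin 70° = 1.1106 / 0.9397 = 1.1819
δ = arctan(1.1819) = 49.77°

49.8°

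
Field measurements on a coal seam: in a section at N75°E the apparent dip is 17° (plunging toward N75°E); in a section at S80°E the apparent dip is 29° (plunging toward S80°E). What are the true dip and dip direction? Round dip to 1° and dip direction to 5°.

true dip 36°, dip direction 140°

The two traces are lines in the plane: v₁ = (sin 75°·cos 17°, cos 75°·cos 17°, −sin 17°), v₂ = (sin 100°·cos 29°, cos 100°·cos 29°, −sin 29°).
Cross product v₁ × v₂ gives the pole to the plane: n ∝ (0.164, -0.196, 0.353).
tan δ = √(n_x²+n_y²)/n_z = 0.256/0.353, so δ = 35.9°.
The horizontal component of n points toward azimuth atan2(n_x, n_y) = 140°, the dip direction.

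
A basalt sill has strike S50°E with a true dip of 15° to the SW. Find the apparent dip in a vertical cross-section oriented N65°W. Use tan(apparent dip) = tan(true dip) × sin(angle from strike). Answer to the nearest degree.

4°

Angle between strike (S50°E) and section (N65°W): β = 15°.
tan(apparent dip) = tan 15° · sin 15° = 0.0694
α = arctan(0.0694) = 3.97°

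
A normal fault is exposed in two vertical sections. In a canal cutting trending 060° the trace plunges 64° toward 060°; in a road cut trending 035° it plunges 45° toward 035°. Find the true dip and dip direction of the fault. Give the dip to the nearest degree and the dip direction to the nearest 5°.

The two traces are lines in the plane: v₁ = (sin 60°·cos 64°, cos 60°·cos 64°, −sin 64°), v₂ = (sin 35°·cos 45°, cos 35°·cos 45°, −sin 45°).
n = v₁ × v₂ = (0.366, -0.096, 0.131) (taken with n_z > 0).
True dip = arccos(n_z / |n|) = arccos(0.3274) = 70.9°.
Dip direction = azimuth of (n_x, n_y) = atan2(0.366, -0.096) = 105°.

true dip 71°, dip direction 105°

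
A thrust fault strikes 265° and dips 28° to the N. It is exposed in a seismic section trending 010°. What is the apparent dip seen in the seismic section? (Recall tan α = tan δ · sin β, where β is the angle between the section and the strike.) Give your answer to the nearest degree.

The section lies 75° from the strike.
tan(apparent dip) = tan 28° · sin 75° = 0.5136
α = arctan(0.5136) = 27.18°

27°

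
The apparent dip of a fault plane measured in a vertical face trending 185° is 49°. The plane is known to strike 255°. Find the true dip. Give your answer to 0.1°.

β = acute angle between strike 255° and section 185° = 70°.
tan(true dip) = tan 49° / sin 70° = 1.2242
true dip = arctan 1.2242 = 50.76°

50.8°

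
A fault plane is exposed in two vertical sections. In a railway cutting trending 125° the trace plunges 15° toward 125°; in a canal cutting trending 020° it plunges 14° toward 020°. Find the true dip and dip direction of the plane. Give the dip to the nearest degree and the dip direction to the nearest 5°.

true dip 23°, dip direction 075°

Each apparent-dip line lies in the plane. As unit vectors (x east, y north, z up), v₁ plunges 15°→125° and v₂ plunges 14°→020°.
The plane normal is n = v₁ × v₂ ∝ (0.370, 0.106, 0.905).
True dip = arccos(n_z / |n|) = arccos(0.9203) = 23.0°.
The horizontal component of n points toward azimuth atan2(n_x, n_y) = 74°, the dip direction.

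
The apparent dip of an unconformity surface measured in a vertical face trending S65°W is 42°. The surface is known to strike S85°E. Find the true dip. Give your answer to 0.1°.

61.0°

β = acute angle between strike S85°E and section S65°W = 30°.
tan(true dip) = tan 42° / sin 30° = 1.8008
true dip = arctan 1.8008 = 60.96°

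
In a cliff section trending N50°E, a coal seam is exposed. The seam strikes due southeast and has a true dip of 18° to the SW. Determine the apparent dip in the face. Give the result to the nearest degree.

Angle between strike (due southeast) and section (N50°E): β = 85°.
tan α = tan 18° × sin 85° = 0.3249 × 0.9962 = 0.3237
apparent dip = arctan 0.3237 = 17.94°

18°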